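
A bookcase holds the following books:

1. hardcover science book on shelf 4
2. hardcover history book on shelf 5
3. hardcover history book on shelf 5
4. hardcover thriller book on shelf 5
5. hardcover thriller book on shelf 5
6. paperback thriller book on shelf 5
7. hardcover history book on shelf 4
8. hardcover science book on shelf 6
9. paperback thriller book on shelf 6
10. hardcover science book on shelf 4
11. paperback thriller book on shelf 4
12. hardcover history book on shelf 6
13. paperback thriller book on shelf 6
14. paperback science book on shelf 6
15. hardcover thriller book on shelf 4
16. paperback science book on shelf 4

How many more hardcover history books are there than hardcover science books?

hardcover history books: 4.
hardcover science books: 3.
4 − 3 = 1.

1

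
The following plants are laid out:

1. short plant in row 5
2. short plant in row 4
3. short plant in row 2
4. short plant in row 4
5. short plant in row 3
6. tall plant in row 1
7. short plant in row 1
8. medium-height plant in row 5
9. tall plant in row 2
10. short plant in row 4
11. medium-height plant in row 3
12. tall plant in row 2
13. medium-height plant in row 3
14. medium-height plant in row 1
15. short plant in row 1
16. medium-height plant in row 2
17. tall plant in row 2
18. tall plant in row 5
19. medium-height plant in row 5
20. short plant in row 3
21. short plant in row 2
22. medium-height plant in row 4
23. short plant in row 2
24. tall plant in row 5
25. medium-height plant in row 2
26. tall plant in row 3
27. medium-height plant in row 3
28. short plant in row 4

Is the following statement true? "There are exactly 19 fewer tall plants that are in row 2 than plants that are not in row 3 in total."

|tall plants in row 2| = 3.
|plants that are not in row 3| = 22.
The claim requires 22 − 3 (= 19) to equal 19, which holds.

True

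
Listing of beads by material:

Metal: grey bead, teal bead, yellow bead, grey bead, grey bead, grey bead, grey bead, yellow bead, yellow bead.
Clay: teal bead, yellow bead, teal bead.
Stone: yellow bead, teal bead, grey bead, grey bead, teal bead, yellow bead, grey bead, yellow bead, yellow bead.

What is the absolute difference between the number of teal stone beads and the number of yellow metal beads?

1

teal stone beads: 2. yellow metal beads: 3.
|2 − 3| = 3 − 2 = 1.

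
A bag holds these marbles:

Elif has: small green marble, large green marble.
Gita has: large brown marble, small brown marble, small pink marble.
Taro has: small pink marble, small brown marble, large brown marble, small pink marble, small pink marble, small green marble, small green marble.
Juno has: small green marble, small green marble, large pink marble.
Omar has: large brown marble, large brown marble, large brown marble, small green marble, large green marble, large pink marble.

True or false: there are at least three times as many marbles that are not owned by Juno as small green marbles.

True

|marbles that are not owned by Juno| = 18.
|small green marbles| = 6.
The claim requires 18 ≥ 3 × 6 = 18, which holds.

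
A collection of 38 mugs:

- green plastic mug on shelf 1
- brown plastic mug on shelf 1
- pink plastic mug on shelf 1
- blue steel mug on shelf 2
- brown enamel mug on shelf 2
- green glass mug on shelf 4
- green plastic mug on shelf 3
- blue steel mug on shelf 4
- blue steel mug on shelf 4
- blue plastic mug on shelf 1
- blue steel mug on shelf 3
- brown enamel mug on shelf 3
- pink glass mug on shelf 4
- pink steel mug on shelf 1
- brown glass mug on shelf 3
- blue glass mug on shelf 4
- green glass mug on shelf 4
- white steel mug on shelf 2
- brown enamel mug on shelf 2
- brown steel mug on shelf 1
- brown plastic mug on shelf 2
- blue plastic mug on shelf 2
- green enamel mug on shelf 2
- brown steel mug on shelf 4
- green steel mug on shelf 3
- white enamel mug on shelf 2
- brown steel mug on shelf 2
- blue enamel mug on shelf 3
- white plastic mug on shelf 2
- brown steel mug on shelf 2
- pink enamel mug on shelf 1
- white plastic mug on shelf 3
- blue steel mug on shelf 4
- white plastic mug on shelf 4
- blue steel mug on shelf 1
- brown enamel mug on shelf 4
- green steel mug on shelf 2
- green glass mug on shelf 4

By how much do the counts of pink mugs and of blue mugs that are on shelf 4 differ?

0

pink mugs: 4. blue mugs on shelf 4: 4.
|4 − 4| = 4 − 4 = 0.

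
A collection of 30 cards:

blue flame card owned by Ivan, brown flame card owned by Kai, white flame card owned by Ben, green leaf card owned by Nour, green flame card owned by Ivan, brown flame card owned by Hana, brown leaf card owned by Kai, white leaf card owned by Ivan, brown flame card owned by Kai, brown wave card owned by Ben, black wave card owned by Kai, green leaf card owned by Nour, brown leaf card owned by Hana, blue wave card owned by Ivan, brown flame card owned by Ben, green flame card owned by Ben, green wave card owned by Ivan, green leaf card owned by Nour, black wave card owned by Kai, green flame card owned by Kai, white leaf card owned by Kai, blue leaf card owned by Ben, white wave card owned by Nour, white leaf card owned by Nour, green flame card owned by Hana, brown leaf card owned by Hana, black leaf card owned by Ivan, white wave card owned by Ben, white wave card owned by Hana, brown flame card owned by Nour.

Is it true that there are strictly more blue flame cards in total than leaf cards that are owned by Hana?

False

There is 1 blue flame card.
Count of leaf cards owned by Hana: 2.
The claim requires 1 > 2, which does not hold.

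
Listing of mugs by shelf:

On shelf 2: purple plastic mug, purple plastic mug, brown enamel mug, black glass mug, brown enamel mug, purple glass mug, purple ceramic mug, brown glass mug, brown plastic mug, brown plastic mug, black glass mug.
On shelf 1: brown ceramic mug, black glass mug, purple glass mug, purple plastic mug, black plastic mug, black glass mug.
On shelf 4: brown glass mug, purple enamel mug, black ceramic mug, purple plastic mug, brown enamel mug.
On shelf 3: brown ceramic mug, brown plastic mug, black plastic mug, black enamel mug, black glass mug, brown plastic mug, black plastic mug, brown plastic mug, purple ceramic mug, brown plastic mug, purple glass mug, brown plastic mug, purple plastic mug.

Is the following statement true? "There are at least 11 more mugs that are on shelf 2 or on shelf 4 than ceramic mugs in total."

There are 16 mugs on shelf 2 or on shelf 4.
There are 5 ceramic mugs.
The claim requires 16 − 5 = 11 ≥ 11, which holds.

True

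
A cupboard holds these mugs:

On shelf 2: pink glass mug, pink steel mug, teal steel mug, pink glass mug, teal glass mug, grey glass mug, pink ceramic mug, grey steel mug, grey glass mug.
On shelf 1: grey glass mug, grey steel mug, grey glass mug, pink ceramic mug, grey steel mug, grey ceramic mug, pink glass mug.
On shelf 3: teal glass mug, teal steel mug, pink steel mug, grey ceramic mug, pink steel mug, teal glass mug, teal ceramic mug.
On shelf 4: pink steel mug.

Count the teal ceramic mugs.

1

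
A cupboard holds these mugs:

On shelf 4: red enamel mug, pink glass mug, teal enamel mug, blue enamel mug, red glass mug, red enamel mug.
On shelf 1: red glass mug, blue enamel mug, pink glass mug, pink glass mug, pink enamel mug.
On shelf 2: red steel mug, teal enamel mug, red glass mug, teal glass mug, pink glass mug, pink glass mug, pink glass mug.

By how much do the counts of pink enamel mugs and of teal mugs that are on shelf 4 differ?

0

pink enamel mugs: 1. teal mugs on shelf 4: 1.
|1 − 1| = 1 − 1 = 0.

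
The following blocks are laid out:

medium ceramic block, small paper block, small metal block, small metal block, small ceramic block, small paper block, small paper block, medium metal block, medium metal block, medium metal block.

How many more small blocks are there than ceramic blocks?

small blocks: 6.
ceramic blocks: 2.
6 − 2 = 4.

4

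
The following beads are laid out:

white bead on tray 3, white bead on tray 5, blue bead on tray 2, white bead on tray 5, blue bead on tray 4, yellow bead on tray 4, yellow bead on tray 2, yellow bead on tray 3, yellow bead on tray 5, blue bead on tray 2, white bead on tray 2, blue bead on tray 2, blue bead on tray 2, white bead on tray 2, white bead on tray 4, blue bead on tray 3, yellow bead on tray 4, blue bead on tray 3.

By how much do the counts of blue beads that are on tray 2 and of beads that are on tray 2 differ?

3

blue beads on tray 2: 4. beads on tray 2: 7.
|4 − 7| = 7 − 4 = 3.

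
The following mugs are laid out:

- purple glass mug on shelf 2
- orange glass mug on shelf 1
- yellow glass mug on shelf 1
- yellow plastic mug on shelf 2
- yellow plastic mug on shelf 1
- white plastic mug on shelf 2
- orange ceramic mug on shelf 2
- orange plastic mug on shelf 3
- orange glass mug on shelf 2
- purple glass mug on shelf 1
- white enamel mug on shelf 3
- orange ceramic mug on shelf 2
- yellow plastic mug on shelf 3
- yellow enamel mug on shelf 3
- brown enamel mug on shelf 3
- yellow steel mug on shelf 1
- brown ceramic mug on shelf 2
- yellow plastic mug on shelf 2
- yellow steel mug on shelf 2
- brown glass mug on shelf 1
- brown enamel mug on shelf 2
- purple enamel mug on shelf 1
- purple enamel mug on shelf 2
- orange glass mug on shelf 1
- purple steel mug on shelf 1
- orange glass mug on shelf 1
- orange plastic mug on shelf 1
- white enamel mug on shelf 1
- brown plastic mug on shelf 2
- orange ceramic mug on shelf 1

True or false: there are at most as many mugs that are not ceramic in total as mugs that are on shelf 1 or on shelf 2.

False

|mugs that are not ceramic| = 26.
|mugs on shelf 1 or on shelf 2| = 25.
The claim requires 26 ≤ 25, which does not hold.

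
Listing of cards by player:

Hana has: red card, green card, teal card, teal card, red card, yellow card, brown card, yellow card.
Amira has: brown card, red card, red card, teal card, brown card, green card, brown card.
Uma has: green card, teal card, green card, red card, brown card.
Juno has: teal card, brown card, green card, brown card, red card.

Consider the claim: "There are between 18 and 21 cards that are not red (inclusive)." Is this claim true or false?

True

|cards that are not red| = 19.
The claim requires 18 ≤ 19 ≤ 21, which holds.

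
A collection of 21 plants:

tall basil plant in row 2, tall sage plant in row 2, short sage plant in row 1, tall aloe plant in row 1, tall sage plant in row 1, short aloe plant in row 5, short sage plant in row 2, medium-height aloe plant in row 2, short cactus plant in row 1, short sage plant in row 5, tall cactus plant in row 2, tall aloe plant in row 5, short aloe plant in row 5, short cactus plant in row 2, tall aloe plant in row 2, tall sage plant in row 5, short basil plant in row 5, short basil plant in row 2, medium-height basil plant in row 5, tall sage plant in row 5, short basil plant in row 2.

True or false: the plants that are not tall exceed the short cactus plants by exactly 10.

|plants that are not tall| = 12.
|short cactus plants| = 2.
The claim requires 12 − 2 (= 10) to equal 10, which holds.

True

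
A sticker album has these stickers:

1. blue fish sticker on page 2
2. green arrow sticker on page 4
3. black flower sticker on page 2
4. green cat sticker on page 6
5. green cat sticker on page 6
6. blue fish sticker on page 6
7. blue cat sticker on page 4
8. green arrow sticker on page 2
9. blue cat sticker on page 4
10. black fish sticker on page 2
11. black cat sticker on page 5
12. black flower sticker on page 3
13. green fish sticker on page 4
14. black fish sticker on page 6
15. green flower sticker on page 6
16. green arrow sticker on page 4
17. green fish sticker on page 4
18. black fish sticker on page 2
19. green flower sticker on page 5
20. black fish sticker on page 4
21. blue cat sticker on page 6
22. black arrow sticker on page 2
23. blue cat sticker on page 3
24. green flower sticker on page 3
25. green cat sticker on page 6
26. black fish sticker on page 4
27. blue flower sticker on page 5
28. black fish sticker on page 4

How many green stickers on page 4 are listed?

4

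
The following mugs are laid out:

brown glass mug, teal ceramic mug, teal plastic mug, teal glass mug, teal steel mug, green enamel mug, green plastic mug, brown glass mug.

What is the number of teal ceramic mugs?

1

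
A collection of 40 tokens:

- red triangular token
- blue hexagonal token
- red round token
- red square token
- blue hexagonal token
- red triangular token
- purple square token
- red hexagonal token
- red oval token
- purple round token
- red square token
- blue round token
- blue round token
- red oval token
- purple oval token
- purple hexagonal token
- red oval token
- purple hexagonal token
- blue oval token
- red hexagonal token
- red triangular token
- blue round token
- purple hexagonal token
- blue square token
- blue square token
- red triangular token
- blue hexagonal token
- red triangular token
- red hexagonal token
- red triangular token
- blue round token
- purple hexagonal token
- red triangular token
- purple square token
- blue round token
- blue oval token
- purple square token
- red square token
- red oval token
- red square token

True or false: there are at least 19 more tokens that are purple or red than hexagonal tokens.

There are 28 tokens that are purple or red.
There are 10 hexagonal tokens.
The claim requires 28 − 10 = 18 ≥ 19, which does not hold.

False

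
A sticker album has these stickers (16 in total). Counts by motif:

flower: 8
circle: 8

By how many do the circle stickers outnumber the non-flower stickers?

0

circle stickers: 8.
non-flower stickers: 8.
8 − 8 = 0.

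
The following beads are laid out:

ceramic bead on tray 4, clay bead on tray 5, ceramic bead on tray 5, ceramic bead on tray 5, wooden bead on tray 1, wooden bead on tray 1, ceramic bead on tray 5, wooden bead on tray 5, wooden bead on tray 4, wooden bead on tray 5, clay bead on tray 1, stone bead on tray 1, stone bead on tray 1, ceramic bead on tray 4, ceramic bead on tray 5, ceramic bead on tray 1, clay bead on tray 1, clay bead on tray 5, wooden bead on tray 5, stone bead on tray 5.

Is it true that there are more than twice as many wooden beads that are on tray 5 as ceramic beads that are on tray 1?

There are 3 wooden beads on tray 5.
There is 1 ceramic bead on tray 1.
The claim requires 3 > 2 × 1 = 2, which holds.

True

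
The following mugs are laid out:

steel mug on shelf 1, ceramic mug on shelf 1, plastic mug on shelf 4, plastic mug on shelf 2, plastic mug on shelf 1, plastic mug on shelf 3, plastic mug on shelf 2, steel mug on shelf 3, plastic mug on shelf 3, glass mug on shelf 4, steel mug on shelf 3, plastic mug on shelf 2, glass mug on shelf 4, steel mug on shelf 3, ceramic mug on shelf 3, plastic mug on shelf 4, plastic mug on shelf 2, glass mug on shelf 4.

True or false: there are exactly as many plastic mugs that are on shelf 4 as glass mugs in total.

|plastic mugs on shelf 4| = 2.
|glass mugs| = 3.
The claim requires 2 = 3, which does not hold.

False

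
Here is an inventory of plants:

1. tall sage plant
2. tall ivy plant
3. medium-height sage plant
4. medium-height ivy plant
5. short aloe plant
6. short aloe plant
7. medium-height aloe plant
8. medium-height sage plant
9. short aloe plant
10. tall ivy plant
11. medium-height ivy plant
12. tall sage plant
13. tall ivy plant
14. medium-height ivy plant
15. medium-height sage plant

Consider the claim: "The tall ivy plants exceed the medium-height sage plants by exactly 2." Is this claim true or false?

False

|tall ivy plants| = 3.
|medium-height sage plants| = 3.
The claim requires 3 − 3 (= 0) to equal 2, which does not hold.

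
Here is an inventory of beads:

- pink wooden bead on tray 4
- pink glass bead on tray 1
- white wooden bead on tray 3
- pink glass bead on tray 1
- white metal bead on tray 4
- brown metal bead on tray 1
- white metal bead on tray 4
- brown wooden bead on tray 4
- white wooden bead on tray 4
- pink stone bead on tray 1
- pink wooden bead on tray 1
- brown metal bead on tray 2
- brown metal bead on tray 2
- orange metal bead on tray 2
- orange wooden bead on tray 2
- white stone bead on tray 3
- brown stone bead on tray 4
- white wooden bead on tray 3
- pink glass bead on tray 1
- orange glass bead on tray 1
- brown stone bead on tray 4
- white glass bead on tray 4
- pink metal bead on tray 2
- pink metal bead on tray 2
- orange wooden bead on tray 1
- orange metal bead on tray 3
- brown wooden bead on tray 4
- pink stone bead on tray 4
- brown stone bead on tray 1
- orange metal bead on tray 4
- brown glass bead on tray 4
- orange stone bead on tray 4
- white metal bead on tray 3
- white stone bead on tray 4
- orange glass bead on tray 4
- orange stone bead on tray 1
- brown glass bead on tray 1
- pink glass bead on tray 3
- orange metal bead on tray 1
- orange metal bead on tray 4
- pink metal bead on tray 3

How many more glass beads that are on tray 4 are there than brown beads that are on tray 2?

1

glass beads on tray 4: 3.
brown beads on tray 2: 2.
3 − 2 = 1.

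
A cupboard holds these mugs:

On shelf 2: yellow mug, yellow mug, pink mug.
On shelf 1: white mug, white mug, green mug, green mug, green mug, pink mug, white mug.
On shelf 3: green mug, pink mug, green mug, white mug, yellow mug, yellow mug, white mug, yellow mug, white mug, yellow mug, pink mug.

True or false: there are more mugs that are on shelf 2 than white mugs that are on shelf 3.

False

There are 3 mugs on shelf 2.
There are 3 white mugs on shelf 3.
The claim requires 3 > 3, which does not hold.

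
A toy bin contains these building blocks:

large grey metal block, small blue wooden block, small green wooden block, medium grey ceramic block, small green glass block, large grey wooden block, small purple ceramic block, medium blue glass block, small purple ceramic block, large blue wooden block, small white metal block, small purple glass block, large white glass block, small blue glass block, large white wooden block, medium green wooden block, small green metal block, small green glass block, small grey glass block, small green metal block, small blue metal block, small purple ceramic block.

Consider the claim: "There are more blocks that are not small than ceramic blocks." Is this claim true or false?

blocks that are not small: 8.
ceramic blocks: 4.
The claim requires 8 > 4, which holds.

True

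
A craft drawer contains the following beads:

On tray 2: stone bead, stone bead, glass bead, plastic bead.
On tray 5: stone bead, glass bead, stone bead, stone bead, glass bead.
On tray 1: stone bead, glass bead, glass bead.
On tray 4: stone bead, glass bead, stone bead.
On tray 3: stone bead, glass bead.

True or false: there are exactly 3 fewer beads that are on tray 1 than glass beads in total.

False

beads on tray 1: 3.
glass beads: 7.
The claim requires 7 − 3 (= 4) to equal 3, which does not hold.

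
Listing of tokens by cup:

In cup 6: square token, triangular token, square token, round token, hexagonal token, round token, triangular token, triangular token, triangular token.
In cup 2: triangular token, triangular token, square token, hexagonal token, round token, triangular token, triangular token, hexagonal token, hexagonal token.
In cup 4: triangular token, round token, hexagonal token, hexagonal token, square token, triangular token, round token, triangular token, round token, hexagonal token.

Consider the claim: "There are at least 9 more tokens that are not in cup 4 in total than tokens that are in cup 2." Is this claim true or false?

True

There are 18 tokens that are not in cup 4.
There are 9 tokens in cup 2.
The claim requires 18 − 9 = 9 ≥ 9, which holds.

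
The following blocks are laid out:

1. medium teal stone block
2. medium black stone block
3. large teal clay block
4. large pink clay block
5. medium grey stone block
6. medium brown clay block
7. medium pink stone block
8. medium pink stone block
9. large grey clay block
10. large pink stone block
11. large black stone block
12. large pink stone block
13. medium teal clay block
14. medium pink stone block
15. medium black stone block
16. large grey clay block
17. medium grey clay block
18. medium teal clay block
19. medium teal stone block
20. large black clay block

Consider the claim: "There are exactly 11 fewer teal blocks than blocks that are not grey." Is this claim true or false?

There are 5 teal blocks.
There are 16 blocks that are not grey.
The claim requires 16 − 5 (= 11) to equal 11, which holds.

True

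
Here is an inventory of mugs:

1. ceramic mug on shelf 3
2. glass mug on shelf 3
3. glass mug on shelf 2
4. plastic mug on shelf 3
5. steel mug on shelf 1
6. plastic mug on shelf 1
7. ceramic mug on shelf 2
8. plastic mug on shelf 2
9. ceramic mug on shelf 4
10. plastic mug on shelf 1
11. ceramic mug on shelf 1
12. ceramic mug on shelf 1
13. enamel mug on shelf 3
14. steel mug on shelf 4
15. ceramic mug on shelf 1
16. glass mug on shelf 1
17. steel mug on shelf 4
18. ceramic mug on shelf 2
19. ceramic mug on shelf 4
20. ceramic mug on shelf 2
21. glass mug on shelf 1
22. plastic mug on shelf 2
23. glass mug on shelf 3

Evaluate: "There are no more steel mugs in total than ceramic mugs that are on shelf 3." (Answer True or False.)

steel mugs: 3.
ceramic mugs on shelf 3: 1.
The claim requires 3 ≤ 1, which does not hold.

False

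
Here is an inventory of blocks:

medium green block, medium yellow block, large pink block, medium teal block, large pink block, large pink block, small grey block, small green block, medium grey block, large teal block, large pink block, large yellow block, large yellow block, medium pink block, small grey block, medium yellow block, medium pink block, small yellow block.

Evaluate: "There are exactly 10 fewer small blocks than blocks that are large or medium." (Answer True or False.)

small blocks: 4.
blocks that are large or medium: 14.
The claim requires 14 − 4 (= 10) to equal 10, which holds.

True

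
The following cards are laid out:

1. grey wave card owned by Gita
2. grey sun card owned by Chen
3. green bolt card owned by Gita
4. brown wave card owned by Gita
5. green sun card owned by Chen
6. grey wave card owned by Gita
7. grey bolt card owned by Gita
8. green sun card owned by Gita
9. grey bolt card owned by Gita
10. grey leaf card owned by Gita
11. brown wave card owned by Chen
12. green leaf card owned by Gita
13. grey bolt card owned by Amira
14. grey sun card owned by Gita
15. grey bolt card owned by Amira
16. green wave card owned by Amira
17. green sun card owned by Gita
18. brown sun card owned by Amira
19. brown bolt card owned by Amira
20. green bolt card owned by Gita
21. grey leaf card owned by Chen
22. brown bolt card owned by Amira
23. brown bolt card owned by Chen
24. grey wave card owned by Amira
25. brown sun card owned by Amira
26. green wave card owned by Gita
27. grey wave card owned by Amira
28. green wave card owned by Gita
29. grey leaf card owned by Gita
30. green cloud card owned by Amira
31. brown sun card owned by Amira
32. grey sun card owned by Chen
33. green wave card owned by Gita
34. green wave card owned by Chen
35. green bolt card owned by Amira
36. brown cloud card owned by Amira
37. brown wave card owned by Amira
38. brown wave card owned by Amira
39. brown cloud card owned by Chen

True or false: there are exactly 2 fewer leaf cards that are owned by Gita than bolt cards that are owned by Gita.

Count of leaf cards owned by Gita: 3.
Count of bolt cards owned by Gita: 4.
The claim requires 4 − 3 (= 1) to equal 2, which does not hold.

False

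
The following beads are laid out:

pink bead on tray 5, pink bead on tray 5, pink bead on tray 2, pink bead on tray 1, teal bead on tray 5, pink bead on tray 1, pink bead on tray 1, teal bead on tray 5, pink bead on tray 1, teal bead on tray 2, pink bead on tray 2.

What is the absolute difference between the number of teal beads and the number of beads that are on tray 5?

1

teal beads: 3. beads on tray 5: 4.
|3 − 4| = 4 − 3 = 1.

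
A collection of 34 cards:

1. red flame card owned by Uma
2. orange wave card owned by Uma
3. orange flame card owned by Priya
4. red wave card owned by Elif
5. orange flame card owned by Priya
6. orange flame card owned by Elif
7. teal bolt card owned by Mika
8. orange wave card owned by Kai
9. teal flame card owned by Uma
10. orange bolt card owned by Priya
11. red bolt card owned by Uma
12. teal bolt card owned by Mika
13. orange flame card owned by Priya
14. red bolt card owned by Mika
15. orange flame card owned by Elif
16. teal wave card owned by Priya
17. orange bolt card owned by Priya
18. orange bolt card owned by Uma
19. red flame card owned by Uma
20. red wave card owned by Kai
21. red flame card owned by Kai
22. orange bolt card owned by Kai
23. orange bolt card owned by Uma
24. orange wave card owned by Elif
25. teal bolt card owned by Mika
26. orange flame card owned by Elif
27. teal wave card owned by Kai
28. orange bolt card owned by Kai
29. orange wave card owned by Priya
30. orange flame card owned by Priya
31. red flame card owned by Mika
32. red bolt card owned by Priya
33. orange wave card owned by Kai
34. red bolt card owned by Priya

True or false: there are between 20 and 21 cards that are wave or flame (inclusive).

True

|cards that are wave or flame| = 21.
The claim requires 20 ≤ 21 ≤ 21, which holds.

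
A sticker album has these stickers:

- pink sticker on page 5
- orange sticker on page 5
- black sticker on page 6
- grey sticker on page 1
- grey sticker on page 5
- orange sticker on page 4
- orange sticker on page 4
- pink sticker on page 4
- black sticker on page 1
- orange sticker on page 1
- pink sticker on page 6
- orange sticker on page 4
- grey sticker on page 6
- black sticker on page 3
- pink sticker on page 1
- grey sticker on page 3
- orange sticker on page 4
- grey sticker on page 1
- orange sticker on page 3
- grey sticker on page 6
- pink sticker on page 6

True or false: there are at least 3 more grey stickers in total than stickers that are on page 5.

True

|grey stickers| = 6.
|stickers on page 5| = 3.
The claim requires 6 − 3 = 3 ≥ 3, which holds.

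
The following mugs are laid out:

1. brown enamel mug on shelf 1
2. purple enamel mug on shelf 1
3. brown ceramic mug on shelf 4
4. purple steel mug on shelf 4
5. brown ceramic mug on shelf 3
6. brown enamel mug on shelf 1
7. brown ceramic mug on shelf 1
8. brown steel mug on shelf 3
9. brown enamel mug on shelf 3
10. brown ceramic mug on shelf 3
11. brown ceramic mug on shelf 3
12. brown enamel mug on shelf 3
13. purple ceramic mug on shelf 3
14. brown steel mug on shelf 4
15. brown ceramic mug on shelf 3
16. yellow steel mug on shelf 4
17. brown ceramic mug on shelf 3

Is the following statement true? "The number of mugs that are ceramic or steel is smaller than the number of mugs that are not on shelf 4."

True

There are 12 mugs that are ceramic or steel.
There are 13 mugs that are not on shelf 4.
The claim requires 12 < 13, which holds.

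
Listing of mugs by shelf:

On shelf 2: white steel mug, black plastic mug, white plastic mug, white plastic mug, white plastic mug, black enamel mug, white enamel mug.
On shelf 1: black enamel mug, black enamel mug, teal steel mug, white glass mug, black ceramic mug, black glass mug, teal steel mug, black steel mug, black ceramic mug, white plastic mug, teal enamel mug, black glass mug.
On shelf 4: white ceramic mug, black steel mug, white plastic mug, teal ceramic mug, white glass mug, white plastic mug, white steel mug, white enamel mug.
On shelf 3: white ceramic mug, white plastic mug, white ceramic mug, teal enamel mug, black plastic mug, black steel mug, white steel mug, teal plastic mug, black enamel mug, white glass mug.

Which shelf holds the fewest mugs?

Counts by shelf: shelf 1→12, shelf 3→10, shelf 4→8, shelf 2→7.
The minimum is 7, held uniquely by shelf 2.

shelf 2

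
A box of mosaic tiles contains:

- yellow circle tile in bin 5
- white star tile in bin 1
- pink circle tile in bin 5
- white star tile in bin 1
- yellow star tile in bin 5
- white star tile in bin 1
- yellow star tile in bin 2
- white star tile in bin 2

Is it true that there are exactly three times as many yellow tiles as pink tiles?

There are 3 yellow tiles.
There is 1 pink tile.
The claim requires 3 = 3 × 1 = 3, which holds.

True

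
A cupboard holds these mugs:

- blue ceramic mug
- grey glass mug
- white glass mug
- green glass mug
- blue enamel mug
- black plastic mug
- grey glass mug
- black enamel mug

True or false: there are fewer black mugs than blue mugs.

|black mugs| = 2.
|blue mugs| = 2.
The claim requires 2 < 2, which does not hold.

False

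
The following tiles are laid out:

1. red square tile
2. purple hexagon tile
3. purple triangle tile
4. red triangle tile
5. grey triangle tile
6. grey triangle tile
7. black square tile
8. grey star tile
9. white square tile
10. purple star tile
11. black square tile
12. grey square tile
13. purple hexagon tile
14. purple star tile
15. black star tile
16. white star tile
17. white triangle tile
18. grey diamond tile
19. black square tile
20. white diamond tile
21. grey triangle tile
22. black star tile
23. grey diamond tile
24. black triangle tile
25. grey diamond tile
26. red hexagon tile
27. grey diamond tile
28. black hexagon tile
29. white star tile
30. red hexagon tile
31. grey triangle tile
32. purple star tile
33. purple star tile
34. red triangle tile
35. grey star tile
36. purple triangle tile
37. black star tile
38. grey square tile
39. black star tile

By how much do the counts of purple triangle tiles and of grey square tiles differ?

0

purple triangle tiles: 2. grey square tiles: 2.
|2 − 2| = 2 − 2 = 0.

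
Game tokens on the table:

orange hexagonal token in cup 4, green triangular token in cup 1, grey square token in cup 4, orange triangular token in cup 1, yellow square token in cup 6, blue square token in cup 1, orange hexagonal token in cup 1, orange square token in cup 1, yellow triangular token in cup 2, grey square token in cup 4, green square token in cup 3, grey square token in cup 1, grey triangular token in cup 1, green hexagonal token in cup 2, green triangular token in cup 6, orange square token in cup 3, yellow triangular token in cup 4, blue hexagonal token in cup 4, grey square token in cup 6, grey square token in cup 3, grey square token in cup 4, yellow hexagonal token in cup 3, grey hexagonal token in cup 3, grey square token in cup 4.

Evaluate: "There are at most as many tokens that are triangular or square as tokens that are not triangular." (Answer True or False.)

tokens that are triangular or square: 18.
tokens that are not triangular: 18.
The claim requires 18 ≤ 18, which holds.

True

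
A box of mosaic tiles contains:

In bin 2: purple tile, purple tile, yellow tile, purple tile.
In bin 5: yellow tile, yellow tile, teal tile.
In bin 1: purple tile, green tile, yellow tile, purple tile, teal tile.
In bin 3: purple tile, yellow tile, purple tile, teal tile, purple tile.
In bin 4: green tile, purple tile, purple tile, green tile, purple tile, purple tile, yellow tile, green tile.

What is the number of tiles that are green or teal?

7

green: 4; teal: 3; together 4 + 3 = 7.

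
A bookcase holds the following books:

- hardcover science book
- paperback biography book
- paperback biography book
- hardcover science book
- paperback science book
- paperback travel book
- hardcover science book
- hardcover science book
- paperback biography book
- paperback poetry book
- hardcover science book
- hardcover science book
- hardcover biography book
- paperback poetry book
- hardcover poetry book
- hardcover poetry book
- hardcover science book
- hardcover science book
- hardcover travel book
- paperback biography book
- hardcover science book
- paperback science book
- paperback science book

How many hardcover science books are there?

9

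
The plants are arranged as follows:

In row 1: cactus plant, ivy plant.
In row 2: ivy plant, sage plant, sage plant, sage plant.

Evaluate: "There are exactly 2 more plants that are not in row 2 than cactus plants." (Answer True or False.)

False

|plants that are not in row 2| = 2.
|cactus plants| = 1.
The claim requires 2 − 1 (= 1) to equal 2, which does not hold.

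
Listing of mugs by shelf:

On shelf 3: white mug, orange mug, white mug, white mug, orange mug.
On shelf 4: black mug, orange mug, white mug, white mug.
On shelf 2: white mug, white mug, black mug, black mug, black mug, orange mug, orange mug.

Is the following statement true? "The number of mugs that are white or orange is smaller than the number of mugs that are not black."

False

There are 12 mugs that are white or orange.
There are 12 mugs that are not black.
The claim requires 12 < 12, which does not hold.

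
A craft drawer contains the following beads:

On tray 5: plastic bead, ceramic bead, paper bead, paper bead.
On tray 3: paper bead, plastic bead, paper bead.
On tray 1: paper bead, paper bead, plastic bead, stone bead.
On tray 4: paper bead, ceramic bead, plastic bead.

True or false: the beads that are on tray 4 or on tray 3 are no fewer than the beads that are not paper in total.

There are 6 beads on tray 4 or on tray 3.
There are 7 beads that are not paper.
The claim requires 6 ≥ 7, which does not hold.

False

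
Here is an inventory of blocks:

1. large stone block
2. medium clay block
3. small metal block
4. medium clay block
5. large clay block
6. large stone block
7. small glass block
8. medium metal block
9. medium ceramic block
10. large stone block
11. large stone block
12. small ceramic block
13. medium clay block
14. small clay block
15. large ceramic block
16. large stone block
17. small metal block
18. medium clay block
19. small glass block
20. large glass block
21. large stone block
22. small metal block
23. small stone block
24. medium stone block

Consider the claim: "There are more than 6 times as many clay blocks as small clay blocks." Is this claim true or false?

False

There are 6 clay blocks.
There is 1 small clay block.
The claim requires 6 > 6 × 1 = 6, which does not hold.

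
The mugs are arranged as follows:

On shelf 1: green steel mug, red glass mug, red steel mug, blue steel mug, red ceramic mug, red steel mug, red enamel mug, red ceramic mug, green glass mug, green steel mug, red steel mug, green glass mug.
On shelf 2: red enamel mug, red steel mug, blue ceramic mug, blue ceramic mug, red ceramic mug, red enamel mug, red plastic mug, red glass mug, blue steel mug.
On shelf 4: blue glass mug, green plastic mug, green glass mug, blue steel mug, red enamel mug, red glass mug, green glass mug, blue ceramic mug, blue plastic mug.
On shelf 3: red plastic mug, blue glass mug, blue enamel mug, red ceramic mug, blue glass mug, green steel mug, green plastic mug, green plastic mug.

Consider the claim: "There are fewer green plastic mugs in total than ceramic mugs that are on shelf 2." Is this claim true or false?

|green plastic mugs| = 3.
|ceramic mugs on shelf 2| = 3.
The claim requires 3 < 3, which does not hold.

False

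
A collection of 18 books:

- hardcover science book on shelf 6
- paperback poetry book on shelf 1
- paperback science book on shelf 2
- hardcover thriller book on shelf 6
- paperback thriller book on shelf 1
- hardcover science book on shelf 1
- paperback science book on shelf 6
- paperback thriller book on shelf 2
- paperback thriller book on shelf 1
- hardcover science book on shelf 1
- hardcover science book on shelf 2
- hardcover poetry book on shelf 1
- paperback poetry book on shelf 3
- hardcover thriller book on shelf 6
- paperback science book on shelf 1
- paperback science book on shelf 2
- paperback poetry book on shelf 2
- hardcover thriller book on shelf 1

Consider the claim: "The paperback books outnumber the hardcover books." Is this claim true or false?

True

paperback books: 10.
hardcover books: 8.
The claim requires 10 > 8, which holds.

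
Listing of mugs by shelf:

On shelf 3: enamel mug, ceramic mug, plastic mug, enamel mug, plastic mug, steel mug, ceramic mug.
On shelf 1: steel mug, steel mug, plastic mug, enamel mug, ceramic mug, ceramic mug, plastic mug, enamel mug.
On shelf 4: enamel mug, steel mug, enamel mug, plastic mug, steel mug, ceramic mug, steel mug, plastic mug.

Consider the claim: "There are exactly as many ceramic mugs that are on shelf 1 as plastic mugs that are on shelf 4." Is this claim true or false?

|ceramic mugs on shelf 1| = 2.
|plastic mugs on shelf 4| = 2.
The claim requires 2 = 2, which holds.

True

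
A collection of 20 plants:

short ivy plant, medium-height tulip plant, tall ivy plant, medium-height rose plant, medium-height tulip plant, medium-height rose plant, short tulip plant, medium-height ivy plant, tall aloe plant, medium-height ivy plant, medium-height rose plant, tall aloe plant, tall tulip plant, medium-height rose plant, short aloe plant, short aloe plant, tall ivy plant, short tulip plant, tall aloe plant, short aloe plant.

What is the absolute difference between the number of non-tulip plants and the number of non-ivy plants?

0

non-tulip plants: 15. non-ivy plants: 15.
|15 − 15| = 15 − 15 = 0.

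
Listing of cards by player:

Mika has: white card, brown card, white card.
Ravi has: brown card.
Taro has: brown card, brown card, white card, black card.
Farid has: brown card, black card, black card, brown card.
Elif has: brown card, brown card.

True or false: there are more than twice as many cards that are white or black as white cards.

There are 6 cards that are white or black.
There are 3 white cards.
The claim requires 6 > 2 × 3 = 6, which does not hold.

False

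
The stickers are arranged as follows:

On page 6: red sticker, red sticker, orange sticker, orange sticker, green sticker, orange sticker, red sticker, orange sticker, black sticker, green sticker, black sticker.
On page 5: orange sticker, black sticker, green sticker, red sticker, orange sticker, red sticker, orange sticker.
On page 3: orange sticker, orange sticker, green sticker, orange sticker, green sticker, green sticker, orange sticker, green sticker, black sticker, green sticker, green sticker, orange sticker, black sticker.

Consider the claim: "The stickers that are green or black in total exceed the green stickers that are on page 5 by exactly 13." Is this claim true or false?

True

stickers that are green or black: 14.
green stickers on page 5: 1.
The claim requires 14 − 1 (= 13) to equal 13, which holds.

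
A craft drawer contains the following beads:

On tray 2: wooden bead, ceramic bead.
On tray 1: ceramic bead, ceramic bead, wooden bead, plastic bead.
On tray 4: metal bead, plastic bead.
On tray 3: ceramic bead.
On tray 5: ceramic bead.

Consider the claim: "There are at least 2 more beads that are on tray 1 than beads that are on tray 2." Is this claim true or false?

True

beads on tray 1: 4.
beads on tray 2: 2.
The claim requires 4 − 2 = 2 ≥ 2, which holds.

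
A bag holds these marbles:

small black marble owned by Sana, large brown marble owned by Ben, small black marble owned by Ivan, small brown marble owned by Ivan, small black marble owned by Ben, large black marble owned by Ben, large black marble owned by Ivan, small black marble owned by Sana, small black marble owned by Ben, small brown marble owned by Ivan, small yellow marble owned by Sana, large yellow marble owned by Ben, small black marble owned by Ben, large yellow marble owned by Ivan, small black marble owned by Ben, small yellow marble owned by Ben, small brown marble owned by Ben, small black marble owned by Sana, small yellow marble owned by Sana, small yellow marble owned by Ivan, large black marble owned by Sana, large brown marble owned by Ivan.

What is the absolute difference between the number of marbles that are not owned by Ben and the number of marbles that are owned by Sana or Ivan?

0

marbles that are not owned by Ben: 13. marbles owned by Sana or Ivan: 13.
|13 − 13| = 13 − 13 = 0.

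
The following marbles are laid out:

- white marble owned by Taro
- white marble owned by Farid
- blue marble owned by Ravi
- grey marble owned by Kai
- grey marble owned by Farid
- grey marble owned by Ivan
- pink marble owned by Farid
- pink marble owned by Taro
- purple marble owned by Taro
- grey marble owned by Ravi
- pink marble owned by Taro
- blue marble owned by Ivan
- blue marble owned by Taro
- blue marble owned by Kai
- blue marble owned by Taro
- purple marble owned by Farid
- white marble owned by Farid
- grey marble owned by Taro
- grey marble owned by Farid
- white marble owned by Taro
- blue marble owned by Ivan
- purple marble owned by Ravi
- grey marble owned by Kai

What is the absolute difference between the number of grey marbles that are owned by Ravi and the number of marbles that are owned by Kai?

grey marbles owned by Ravi: 1. marbles owned by Kai: 3.
|1 − 3| = 3 − 1 = 2.

2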